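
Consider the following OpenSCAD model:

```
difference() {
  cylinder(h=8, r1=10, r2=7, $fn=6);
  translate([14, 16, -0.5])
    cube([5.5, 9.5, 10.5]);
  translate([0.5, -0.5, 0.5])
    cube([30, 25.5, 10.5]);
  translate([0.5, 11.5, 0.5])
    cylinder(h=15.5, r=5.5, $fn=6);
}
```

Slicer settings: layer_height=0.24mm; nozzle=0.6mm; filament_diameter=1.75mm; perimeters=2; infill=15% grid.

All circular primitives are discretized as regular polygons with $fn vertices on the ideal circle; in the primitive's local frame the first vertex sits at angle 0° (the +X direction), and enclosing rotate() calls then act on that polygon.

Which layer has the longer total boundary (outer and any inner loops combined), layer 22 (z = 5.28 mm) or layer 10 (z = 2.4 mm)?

Layer 22 (z = 5.28): the cone (r1=10→r2=7) has section circumradius 8.020 here — a regular 6-gon (perimeter = 2·6·8.020·sin(180°/6) = 48.12 mm); the cube at (14, 16) (footprint 5.5×9.5) is included at this height (perimeter 30.00 mm); the cube at (0.5, -0.5) (footprint 30×25.5) is included at this height (perimeter 111.00 mm); the r=5.5 cylinder at (0.5, 11.5) gives a regular 6-gon of circumradius 5.5 (constant along its height) (perimeter = 2·6·5.500·sin(180°/6) = 33.00 mm); Subtracting the remaining from the first: starting from the cone, the 5.5×9.5 cube at (14, 16) misses the remaining region (no effect); the 30×25.5 cube at (0.5, -0.5) partially overlaps it — only the 41.99 mm² overlap (of its 765.00 mm²) is removed, clipping the outline; the r=5.5 cylinder at (0.5, 11.5) partially overlaps it — only the 0.59 mm² overlap (of its 78.59 mm²) is removed, clipping the outline — boundary = 50.60 mm. So its perimeter = 50.60 mm. Layer 10 (z = 2.4): the cone (r1=10→r2=7) has section circumradius 9.100 here — a regular 6-gon (perimeter = 2·6·9.100·sin(180°/6) = 54.60 mm); the cube at (14, 16) (footprint 5.5×9.5) is included at this height (perimeter 30.00 mm); the 30×25.5 cube at (0.5, -0.5) contributes its full rectangle (perimeter 111.00 mm); the r=5.5 cylinder at (0.5, 11.5) gives a regular 6-gon of circumradius 5.5 (constant along its height) (perimeter = 2·6·5.500·sin(180°/6) = 33.00 mm); After the difference (first − rest): starting from the cone, the 5.5×9.5 cube at (14, 16) misses the remaining region (no effect); the 30×25.5 cube at (0.5, -0.5) partially overlaps it — only the 54.07 mm² overlap (of its 765.00 mm²) is removed, clipping the outline; the r=5.5 cylinder at (0.5, 11.5) partially overlaps it — only the 3.52 mm² overlap (of its 78.59 mm²) is removed, clipping the outline — boundary = 57.08 mm. So its perimeter = 57.08 mm. Layer 10 is larger (57.08 vs 50.60 mm).

layer 10 (z = 2.4 mm)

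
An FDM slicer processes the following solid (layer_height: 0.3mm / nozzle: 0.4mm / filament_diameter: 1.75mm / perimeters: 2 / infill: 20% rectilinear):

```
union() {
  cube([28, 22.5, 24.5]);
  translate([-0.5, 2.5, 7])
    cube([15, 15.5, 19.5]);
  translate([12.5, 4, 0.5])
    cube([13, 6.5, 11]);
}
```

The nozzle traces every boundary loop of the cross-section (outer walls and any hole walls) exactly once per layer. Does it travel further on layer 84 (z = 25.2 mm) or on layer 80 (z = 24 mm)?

layer 80 (z = 24 mm)

Layer 84 (z = 25.2): the cube does not reach this height (z outside [0, 24.5]); the 15×15.5 cube at (-0.5, 2.5) contributes its full rectangle (perimeter 61.00 mm); the cube at (12.5, 4) does not reach this height (z outside [0.5, 11.5]); Merging all regions: only the 15×15.5 cube at (-0.5, 2.5) is present, so the union is just that shape — boundary = 61.00 mm. So its perimeter = 61.00 mm. Layer 80 (z = 24): the cube is present — its section is the full 28×22.5 rectangle (perimeter 101.00 mm); the cube at (-0.5, 2.5) is present — its section is the full 15×15.5 rectangle (perimeter 61.00 mm); the cube at (12.5, 4) is absent (z outside [0.5, 11.5]); Combining (union): the regions partially overlap (shared area 224.75 mm²), so the edge portions inside another operand are dropped and the merged outline is re-measured after clipping — boundary = 102.00 mm. So its perimeter = 102.00 mm. Layer 80 is larger (102.00 vs 61.00 mm).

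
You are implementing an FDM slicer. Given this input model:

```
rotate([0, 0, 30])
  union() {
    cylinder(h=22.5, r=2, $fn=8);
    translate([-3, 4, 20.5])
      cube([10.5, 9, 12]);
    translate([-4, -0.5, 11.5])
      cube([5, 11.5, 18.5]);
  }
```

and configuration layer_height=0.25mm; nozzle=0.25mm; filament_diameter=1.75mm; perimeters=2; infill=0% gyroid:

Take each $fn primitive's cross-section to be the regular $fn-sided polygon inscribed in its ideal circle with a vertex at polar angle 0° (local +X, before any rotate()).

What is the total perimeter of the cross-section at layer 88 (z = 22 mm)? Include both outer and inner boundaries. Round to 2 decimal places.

At z = 22 mm: the r=2 cylinder gives a regular 8-gon of circumradius 2 (constant along its height) (perimeter = 2·8·2.000·sin(180°/8) = 12.25 mm); the cube at (-3, 4) is present — its section is the full 10.5×9 rectangle (perimeter 39.00 mm); the 5×11.5 cube at (-4, -0.5) contributes its full rectangle (perimeter 33.00 mm); Merging all regions: the regions partially overlap (shared area 34.07 mm²), so the edge portions inside another operand are dropped and the merged outline is re-measured after clipping — boundary = 52.68 mm; (whole slice rotated 30° about Z — lengths, areas and connectivity unchanged). Overall, the cross-section is a single solid region. Total boundary length (outer) = 52.68 mm.

52.68 mm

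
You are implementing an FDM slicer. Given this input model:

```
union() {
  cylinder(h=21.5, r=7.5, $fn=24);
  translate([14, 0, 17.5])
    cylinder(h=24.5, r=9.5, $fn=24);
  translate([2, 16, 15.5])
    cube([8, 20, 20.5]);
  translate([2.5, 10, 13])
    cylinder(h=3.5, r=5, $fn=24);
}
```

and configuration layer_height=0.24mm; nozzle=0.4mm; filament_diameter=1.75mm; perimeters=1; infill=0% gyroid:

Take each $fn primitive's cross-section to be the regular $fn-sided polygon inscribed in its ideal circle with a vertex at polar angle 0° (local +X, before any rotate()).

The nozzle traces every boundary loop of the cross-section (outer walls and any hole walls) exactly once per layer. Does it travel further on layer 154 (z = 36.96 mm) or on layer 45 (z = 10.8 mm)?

layer 154 (z = 36.96 mm)

Layer 154 (z = 36.96): the cylinder is absent (z outside [0, 21.5]); the cylinder at (14, 0): section is a regular 24-gon, circumradius r=9.5 (perimeter = 2·24·9.500·sin(180°/24) = 59.52 mm); the cube at (2, 16) is absent (z outside [15.5, 36]); the cylinder at (2.5, 10) does not reach this height (z outside [13, 16.5]); Taking the union: only the r=9.5 cylinder at (14, 0) is present, so the union is just that shape — boundary = 59.52 mm. So its perimeter = 59.52 mm. Layer 45 (z = 10.8): the cylinder: section is a regular 24-gon, circumradius r=7.5 (perimeter = 2·24·7.500·sin(180°/24) = 46.99 mm); the cylinder at (14, 0) is absent (z outside [17.5, 42]); the cube at (2, 16) does not reach this height (z outside [15.5, 36]); the cylinder at (2.5, 10) is absent (z outside [13, 16.5]); Taking the union: only the r=7.5 cylinder is present, so the union is just that shape — boundary = 46.99 mm. So its perimeter = 46.99 mm. Layer 154 is larger (59.52 vs 46.99 mm).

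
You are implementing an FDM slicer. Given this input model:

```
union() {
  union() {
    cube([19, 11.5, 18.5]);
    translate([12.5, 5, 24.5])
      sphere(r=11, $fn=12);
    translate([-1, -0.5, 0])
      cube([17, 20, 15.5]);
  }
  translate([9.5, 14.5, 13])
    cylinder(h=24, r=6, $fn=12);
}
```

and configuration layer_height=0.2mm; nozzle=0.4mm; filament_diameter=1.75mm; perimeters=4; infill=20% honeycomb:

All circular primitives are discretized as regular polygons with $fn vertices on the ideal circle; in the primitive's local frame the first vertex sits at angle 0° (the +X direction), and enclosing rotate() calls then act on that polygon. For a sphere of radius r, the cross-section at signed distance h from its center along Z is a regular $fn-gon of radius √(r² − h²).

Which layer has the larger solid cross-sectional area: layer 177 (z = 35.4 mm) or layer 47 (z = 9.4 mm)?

layer 47 (z = 9.4 mm)

Layer 177 (z = 35.4): the cube is not intersected at this z (z outside [0, 18.5]); the r=11 sphere at (12.5, 5) contributes a regular 12-gon of circumradius √(11²−10.9²) = 1.480 (area = (12/2)·1.480²·sin(360°/12) = 6.57 mm²); the cube at (-1, -0.5) does not reach this height (z outside [0, 15.5]); Taking the union: only the r=11 sphere at (12.5, 5) is present, so the union is just that shape — area = 6.57 mm²; the cylinder at (9.5, 14.5): section is a regular 12-gon, circumradius r=6 (area = (12/2)·6.000²·sin(360°/12) = 108.00 mm²); Taking the union: the 2 present regions are separate (no shared area or edge), so areas and boundary lengths simply add and each stays a separate island — area = 114.57 mm². So its area = 114.57 mm². Layer 47 (z = 9.4): the cube (footprint 19×11.5) is included at this height (area 218.50 mm²); the sphere at (12.5, 5) is not intersected at this z (|z−center|=15.100 > r=11); the cube at (-1, -0.5) is present — its section is the full 17×20 rectangle (area 340.00 mm²); Merging all regions: the regions partially overlap — summed areas 558.50 mm² minus the doubly-counted overlap 184.00 mm² gives 374.50 mm² — area = 374.50 mm²; the cylinder at (9.5, 14.5) does not reach this height (z outside [13, 37]); Merging all regions: only that combined region is present, so the union is just that shape — area = 374.50 mm². So its area = 374.50 mm². Layer 47 is larger (374.50 vs 114.57 mm²).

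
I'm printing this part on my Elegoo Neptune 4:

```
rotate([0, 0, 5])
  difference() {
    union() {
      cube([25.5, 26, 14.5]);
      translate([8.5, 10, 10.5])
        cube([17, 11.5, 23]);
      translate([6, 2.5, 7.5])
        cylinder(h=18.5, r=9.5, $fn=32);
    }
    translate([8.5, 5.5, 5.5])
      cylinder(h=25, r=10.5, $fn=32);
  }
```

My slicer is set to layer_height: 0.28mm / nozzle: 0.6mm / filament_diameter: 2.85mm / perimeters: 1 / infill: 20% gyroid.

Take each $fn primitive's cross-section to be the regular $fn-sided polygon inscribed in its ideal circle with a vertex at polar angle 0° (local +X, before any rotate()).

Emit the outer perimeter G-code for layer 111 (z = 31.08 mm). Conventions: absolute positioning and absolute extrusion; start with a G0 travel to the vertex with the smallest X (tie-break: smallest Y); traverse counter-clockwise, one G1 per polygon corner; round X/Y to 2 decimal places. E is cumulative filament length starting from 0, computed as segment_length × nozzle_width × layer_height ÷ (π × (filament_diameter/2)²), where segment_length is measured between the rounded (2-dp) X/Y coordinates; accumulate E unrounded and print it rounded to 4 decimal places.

At z = 31.08 mm: the cube does not reach this height (z outside [0, 14.5]); the cube at (8.5, 10) is present — its section is the full 17×11.5 rectangle; the cylinder at (6, 2.5) is absent (z outside [7.5, 26]); Merging all regions: only the 17×11.5 cube at (8.5, 10) is present, so the union is just that shape — 1 connected region; the cylinder at (8.5, 5.5) is not intersected at this z (z outside [5.5, 30.5]); Taking the first minus the rest: none of the subtracted shapes is present at this height, so the result so far is unchanged — 1 connected region; (whole slice rotated 5° about Z — lengths, areas and connectivity unchanged). The outline is a single polygon with 4 vertices. Extrusion per mm of travel: 0.6 × 0.28 / (π × 1.425²) = 0.026335. Accumulating E over each segment gives final E = 1.5013.

G0 X6.59 Y22.16 Z31.08
G1 X7.60 Y10.70 E0.3030
G1 X24.53 Y12.18 E0.7505
G1 X23.53 Y23.64 E1.0535
G1 X6.59 Y22.16 E1.5013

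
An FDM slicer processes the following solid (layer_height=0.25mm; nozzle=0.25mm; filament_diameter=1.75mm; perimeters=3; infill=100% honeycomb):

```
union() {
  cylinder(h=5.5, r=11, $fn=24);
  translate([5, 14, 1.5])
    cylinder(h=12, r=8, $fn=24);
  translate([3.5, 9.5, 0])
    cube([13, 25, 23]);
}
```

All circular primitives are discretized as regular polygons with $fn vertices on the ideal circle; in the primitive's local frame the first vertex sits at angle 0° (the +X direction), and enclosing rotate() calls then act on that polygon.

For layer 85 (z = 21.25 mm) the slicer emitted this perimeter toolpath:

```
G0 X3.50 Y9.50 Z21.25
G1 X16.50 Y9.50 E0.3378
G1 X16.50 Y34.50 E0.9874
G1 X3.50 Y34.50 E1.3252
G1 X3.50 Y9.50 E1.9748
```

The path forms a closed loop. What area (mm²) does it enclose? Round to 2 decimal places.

Apply the shoelace formula to the sequence of (X, Y) vertices; enclosed area = 325.00 mm².

325.00 mm²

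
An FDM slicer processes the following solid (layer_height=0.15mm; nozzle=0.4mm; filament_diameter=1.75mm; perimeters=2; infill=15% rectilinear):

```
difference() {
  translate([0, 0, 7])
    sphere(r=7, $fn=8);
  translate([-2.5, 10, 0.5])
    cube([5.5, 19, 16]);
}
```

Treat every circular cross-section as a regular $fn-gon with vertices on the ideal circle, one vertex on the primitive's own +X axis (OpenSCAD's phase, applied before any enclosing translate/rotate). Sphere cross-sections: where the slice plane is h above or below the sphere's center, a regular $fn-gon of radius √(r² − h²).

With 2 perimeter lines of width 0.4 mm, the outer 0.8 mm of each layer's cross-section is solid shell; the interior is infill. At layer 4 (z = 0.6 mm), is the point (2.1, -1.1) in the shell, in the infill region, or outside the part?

At z = 0.6 mm: the r=7 sphere slices to a regular 8-gon of circumradius 2.835 (√(r²−h²) with h=6.4 from center); the 5.5×19 cube at (-2.5, 10) contributes its full rectangle; Subtracting the remaining from the first: starting from the r=7 sphere, the 5.5×19 cube at (-2.5, 10) misses the remaining region (no effect) — 1 connected region. Overall, the cross-section is a single solid region. The nearest boundary edge runs (2.84, 0.00)→(2.00, -2.00); distance from the point to it = 0.26 mm. The point is inside the cross-section, 0.26 mm from the nearest boundary — within the 0.8 mm shell band (2 × 0.4).

shell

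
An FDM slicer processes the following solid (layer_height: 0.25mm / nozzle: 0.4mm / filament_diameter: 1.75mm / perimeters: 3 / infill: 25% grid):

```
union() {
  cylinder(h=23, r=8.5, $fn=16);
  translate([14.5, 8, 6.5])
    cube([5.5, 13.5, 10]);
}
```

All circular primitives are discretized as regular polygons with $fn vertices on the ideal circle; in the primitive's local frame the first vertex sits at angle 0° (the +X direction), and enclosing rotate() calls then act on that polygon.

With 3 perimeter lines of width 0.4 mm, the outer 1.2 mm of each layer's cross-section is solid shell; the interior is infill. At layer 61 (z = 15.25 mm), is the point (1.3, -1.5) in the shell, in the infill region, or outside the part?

At z = 15.25 mm: the r=8.5 cylinder contributes a regular 16-gon of circumradius 8.5; the cube at (14.5, 8) is present — its section is the full 5.5×13.5 rectangle; Merging all regions: the 2 present regions are separate (no shared area or edge), so areas and boundary lengths simply add and each stays a separate island — 2 connected regions. Overall, the cross-section has 2 separate islands. The nearest boundary edge runs (6.01, -6.01)→(3.25, -7.85); distance from the point to it = 6.37 mm. (Shell/infill is judged within the island containing the point — the largest one.) The point is inside the cross-section and 6.37 mm from the nearest boundary — more than the 1.2 mm shell width (3 × 0.4), so it's in the infill interior.

infill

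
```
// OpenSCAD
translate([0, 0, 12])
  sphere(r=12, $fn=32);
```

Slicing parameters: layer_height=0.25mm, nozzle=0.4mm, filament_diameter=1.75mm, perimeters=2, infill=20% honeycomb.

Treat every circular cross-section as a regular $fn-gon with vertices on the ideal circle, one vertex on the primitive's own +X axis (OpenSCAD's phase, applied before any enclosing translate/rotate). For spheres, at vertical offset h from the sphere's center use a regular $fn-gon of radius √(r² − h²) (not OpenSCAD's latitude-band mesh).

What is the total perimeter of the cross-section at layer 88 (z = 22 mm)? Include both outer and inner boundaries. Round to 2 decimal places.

At z = 22 mm: the sphere: section is a regular 32-gon, circumradius = √(r²−h²) = √(12²−10²) = 6.633 (perimeter = 2·32·6.633·sin(180°/32) = 41.61 mm). Overall, the cross-section is a single solid region. Total boundary length (outer) = 41.61 mm.

41.61 mm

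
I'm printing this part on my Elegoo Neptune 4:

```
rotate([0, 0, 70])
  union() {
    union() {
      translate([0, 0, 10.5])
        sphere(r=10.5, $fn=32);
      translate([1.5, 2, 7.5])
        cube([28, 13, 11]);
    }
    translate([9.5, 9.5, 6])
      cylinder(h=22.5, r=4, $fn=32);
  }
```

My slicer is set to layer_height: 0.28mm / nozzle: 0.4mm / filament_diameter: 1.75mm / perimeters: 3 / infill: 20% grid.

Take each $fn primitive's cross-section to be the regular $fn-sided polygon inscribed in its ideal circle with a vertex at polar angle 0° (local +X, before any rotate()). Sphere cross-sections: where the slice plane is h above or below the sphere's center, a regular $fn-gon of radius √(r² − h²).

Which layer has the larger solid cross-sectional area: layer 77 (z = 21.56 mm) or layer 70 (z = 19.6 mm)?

Layer 77 (z = 21.56): the sphere does not reach this height (|z−center|=11.060 > r=10.5); the cube at (1.5, 2) does not reach this height (z outside [7.5, 18.5]); Taking the union: nothing is present at this height; the r=4 cylinder at (9.5, 9.5) contributes a regular 32-gon of circumradius 4 (area = (32/2)·4.000²·sin(360°/32) = 49.94 mm²); Merging all regions: only the r=4 cylinder at (9.5, 9.5) is present, so the union is just that shape — area = 49.94 mm²; (rotated 70° about Z; rotation is an isometry so areas/perimeters/island counts are preserved). So its area = 49.94 mm². Layer 70 (z = 19.6): the sphere: section is a regular 32-gon, circumradius = √(r²−h²) = √(10.5²−9.1²) = 5.238 (area = (32/2)·5.238²·sin(360°/32) = 85.65 mm²); the cube at (1.5, 2) does not reach this height (z outside [7.5, 18.5]); Combining (union): only the r=10.5 sphere is present, so the union is just that shape — area = 85.65 mm²; the r=4 cylinder at (9.5, 9.5) contributes a regular 32-gon of circumradius 4 (area = (32/2)·4.000²·sin(360°/32) = 49.94 mm²); Taking the union: the 2 present regions are separate (no shared area or edge), so areas and boundary lengths simply add and each stays a separate island — area = 135.60 mm²; (whole slice rotated 70° about Z — lengths, areas and connectivity unchanged). So its area = 135.60 mm². Layer 70 is larger (135.60 vs 49.94 mm²).

layer 70 (z = 19.6 mm)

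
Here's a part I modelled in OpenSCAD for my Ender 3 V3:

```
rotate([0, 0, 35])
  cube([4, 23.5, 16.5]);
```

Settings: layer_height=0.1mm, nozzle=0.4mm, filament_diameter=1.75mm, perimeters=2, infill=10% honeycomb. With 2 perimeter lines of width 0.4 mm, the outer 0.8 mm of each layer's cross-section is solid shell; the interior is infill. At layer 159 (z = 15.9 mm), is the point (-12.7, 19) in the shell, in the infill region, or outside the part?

shell

At z = 15.9 mm: the cube (footprint 4×23.5) is included at this height; (whole slice rotated 35° about Z — lengths, areas and connectivity unchanged). Overall, the cross-section is a single solid region. Undo the 35° rotation: the query point maps to (0.495, 22.848) in the un-rotated model frame. The nearest boundary edge runs (0.00, 23.50)→(0.00, 0.00); distance from the point to it = 0.49 mm. The point is inside the cross-section, 0.49 mm from the nearest boundary — within the 0.8 mm shell band (2 × 0.4).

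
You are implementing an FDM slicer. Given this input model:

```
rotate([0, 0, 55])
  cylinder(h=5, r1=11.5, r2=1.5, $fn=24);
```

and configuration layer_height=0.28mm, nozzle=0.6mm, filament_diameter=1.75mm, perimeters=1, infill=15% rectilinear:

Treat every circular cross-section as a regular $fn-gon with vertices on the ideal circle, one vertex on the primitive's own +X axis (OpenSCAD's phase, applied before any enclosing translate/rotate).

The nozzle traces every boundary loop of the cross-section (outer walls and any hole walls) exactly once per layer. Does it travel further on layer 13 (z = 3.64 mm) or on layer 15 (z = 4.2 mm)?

layer 13 (z = 3.64 mm)

Layer 13 (z = 3.64): the cone (r1=11.5→r2=1.5) has section circumradius 4.220 here — a regular 24-gon (perimeter = 2·24·4.220·sin(180°/24) = 26.44 mm); (whole slice rotated 55° about Z — lengths, areas and connectivity unchanged). So its perimeter = 26.44 mm. Layer 15 (z = 4.2): the cone (r1=11.5→r2=1.5) has section circumradius 3.100 here — a regular 24-gon (perimeter = 2·24·3.100·sin(180°/24) = 19.42 mm); (whole slice rotated 55° about Z — lengths, areas and connectivity unchanged). So its perimeter = 19.42 mm. Layer 13 is larger (26.44 vs 19.42 mm).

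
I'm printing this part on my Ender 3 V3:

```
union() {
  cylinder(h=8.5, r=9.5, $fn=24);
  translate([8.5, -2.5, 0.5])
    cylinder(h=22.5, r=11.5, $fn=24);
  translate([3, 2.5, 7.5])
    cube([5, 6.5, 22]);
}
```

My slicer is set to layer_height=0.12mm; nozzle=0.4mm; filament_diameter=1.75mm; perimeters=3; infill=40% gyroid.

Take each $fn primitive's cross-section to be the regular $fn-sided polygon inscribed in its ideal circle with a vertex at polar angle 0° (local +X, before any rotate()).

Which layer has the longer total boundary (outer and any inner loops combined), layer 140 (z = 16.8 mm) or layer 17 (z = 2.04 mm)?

layer 17 (z = 2.04 mm)

Layer 140 (z = 16.8): the cylinder is absent (z outside [0, 8.5]); the r=11.5 cylinder at (8.5, -2.5) contributes a regular 24-gon of circumradius 11.5 (perimeter = 2·24·11.500·sin(180°/24) = 72.05 mm); the cube at (3, 2.5) is present — its section is the full 5×6.5 rectangle (perimeter 23.00 mm); Taking the union: the regions partially overlap (shared area 29.63 mm²), so the edge portions inside another operand are dropped and the merged outline is re-measured after clipping — boundary = 73.32 mm. So its perimeter = 73.32 mm. Layer 17 (z = 2.04): the r=9.5 cylinder contributes a regular 24-gon of circumradius 9.5 (perimeter = 2·24·9.500·sin(180°/24) = 59.52 mm); the r=11.5 cylinder at (8.5, -2.5) gives a regular 24-gon of circumradius 11.5 (constant along its height) (perimeter = 2·24·11.500·sin(180°/24) = 72.05 mm); the cube at (3, 2.5) does not reach this height (z outside [7.5, 29.5]); Combining (union): the regions partially overlap (shared area 161.14 mm²), so the edge portions inside another operand are dropped and the merged outline is re-measured after clipping — boundary = 84.55 mm. So its perimeter = 84.55 mm. Layer 17 is larger (84.55 vs 73.32 mm).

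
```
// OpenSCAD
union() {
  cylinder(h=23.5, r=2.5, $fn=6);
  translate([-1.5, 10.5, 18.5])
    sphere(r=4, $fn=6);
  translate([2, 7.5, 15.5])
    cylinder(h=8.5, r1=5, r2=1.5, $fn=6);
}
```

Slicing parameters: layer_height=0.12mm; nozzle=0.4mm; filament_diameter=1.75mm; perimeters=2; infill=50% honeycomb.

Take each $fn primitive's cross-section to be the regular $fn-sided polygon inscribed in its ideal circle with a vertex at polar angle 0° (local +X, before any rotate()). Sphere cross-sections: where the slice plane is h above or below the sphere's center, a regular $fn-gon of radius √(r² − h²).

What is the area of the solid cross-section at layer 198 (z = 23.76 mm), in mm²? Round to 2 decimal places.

At z = 23.76 mm: the cylinder is not intersected at this z (z outside [0, 23.5]); the sphere at (-1.5, 10.5) is not intersected at this z (|z−center|=5.260 > r=4); the cone at (2, 7.5): at t=0.972 of its height the radius interpolates to r₁+(r₂−r₁)t = 1.599, giving a regular 6-gon of that circumradius (area = (6/2)·1.599²·sin(360°/6) = 6.64 mm²); Merging all regions: only the cone at (2, 7.5) is present, so the union is just that shape — area = 6.64 mm². Overall, the cross-section is a single solid region. Net area = 6.64 mm².

6.64 mm²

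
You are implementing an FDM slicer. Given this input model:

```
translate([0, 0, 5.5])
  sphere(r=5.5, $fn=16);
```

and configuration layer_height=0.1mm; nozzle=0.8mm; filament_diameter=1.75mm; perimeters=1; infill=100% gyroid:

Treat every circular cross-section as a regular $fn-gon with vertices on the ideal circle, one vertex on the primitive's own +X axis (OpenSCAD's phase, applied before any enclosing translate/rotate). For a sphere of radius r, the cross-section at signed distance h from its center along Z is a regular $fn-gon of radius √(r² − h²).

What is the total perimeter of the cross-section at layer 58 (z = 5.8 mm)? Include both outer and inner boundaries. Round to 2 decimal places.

At z = 5.8 mm: the r=5.5 sphere contributes a regular 16-gon of circumradius √(5.5²−0.3²) = 5.492 (perimeter = 2·16·5.492·sin(180°/16) = 34.28 mm). Overall, the cross-section is a single solid region. Total boundary length (outer) = 34.28 mm.

34.28 mm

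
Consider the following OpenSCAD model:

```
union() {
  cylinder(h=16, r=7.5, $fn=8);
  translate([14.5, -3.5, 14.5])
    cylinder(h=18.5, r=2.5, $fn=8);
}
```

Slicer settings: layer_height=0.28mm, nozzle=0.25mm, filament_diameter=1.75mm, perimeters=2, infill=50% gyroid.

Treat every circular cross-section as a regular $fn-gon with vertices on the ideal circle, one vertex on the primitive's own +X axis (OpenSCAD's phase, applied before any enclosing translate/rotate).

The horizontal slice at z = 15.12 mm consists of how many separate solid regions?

At z = 15.12 mm: the cylinder: section is a regular 8-gon, circumradius r=7.5; the cylinder at (14.5, -3.5): section is a regular 8-gon, circumradius r=2.5; Merging all regions: the 2 present regions are separate (no shared area or edge), so areas and boundary lengths simply add and each stays a separate island — 2 connected regions. The result has 2 disconnected regions.

2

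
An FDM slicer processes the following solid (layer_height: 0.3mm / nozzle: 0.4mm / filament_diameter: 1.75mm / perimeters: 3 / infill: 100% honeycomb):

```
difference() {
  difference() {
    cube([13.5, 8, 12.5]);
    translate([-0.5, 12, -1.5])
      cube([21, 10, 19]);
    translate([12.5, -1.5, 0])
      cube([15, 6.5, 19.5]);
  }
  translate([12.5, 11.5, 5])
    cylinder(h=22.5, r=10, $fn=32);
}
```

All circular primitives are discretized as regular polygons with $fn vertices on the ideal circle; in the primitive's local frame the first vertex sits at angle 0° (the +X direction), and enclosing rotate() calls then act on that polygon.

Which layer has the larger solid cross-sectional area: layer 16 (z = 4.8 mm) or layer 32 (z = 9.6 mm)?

Layer 16 (z = 4.8): the 13.5×8 cube contributes its full rectangle (area 108.00 mm²); the 21×10 cube at (-0.5, 12) contributes its full rectangle (area 210.00 mm²); the 15×6.5 cube at (12.5, -1.5) contributes its full rectangle (area 97.50 mm²); After the difference (first − rest): starting from the 13.5×8 cube (108.00 mm²), the 21×10 cube at (-0.5, 12) misses the remaining region (no effect); the 15×6.5 cube at (12.5, -1.5) partially overlaps it — only the 5.00 mm² overlap (of its 97.50 mm²) is removed, clipping the outline — area = 103.00 mm²; the cylinder at (12.5, 11.5) is absent (z outside [5, 27.5]); Subtracting the remaining from the first: none of the subtracted shapes is present at this height, so the result so far is unchanged — area = 103.00 mm². So its area = 103.00 mm². Layer 32 (z = 9.6): the 13.5×8 cube contributes its full rectangle (area 108.00 mm²); the cube at (-0.5, 12) is present — its section is the full 21×10 rectangle (area 210.00 mm²); the cube at (12.5, -1.5) (footprint 15×6.5) is included at this height (area 97.50 mm²); Taking the first minus the rest: starting from the 13.5×8 cube (108.00 mm²), the 21×10 cube at (-0.5, 12) misses the remaining region (no effect); the 15×6.5 cube at (12.5, -1.5) partially overlaps it — only the 5.00 mm² overlap (of its 97.50 mm²) is removed, clipping the outline — area = 103.00 mm²; the r=10 cylinder at (12.5, 11.5) gives a regular 32-gon of circumradius 10 (constant along its height) (area = (32/2)·10.000²·sin(360°/32) = 312.14 mm²); Subtracting the remaining from the first: starting from that combined region (103.00 mm²), the r=10 cylinder at (12.5, 11.5) partially overlaps it — only the 46.89 mm² overlap (of its 312.14 mm²) is removed, clipping the outline — area = 56.11 mm². So its area = 56.11 mm². Layer 16 is larger (103.00 vs 56.11 mm²).

layer 16 (z = 4.8 mm)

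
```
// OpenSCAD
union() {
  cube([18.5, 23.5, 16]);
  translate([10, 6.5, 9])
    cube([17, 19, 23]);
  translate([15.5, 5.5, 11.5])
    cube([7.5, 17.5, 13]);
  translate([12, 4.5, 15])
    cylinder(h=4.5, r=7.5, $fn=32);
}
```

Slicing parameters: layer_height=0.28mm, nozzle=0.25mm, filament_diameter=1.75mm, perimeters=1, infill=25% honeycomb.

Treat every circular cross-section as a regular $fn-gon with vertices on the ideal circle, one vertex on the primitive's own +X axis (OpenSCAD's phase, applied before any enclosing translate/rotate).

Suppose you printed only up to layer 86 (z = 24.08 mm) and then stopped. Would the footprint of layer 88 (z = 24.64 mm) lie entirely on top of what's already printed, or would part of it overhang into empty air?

entirely on top

Compare the two slices. At z = 24.08: the cube is not intersected at this z (z outside [0, 16]); the 17×19 cube at (10, 6.5) contributes its full rectangle (area 323.00 mm²); the cube at (15.5, 5.5) (footprint 7.5×17.5) is included at this height (area 131.25 mm²); the cylinder at (12, 4.5) is absent (z outside [15, 19.5]); Taking the union: the regions partially overlap — summed areas 454.25 mm² minus the doubly-counted overlap 123.75 mm² gives 330.50 mm² — area = 330.50 mm². At z = 24.64: the cube does not reach this height (z outside [0, 16]); the cube at (10, 6.5) is present — its section is the full 17×19 rectangle (area 323.00 mm²); the cube at (15.5, 5.5) is absent (z outside [11.5, 24.5]); the cylinder at (12, 4.5) is not intersected at this z (z outside [15, 19.5]); Taking the union: only the 17×19 cube at (10, 6.5) is present, so the union is just that shape — area = 323.00 mm². Checking containment: the cross-section at z = 24.64 is a subset of the cross-section at z = 24.08.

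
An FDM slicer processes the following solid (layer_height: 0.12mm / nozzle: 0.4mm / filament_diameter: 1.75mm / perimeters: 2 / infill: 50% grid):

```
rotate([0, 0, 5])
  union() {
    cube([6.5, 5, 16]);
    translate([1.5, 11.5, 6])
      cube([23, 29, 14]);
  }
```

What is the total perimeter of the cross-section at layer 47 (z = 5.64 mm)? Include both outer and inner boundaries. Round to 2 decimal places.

23.00 mm

At z = 5.64 mm: the cube (footprint 6.5×5) is included at this height (perimeter 23.00 mm); the cube at (1.5, 11.5) is not intersected at this z (z outside [6, 20]); Taking the union: only the 6.5×5 cube is present, so the union is just that shape — boundary = 23.00 mm; (whole slice rotated 5° about Z — lengths, areas and connectivity unchanged). Overall, the cross-section is a single solid region. Total boundary length (outer) = 23.00 mm.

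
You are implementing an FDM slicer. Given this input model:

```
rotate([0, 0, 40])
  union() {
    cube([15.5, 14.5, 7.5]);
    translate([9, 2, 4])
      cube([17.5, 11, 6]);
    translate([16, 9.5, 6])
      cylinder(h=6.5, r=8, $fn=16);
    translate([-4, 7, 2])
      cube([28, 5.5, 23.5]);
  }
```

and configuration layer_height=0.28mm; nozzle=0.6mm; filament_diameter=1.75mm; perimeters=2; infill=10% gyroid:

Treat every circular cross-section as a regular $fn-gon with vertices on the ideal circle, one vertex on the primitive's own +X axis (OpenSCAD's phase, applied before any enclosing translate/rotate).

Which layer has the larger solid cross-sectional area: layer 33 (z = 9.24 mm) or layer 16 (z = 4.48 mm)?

layer 16 (z = 4.48 mm)

Layer 33 (z = 9.24): the cube does not reach this height (z outside [0, 7.5]); the cube at (9, 2) is present — its section is the full 17.5×11 rectangle (area 192.50 mm²); the r=8 cylinder at (16, 9.5) gives a regular 16-gon of circumradius 8 (constant along its height) (area = (16/2)·8.000²·sin(360°/16) = 195.93 mm²); the cube at (-4, 7) is present — its section is the full 28×5.5 rectangle (area 154.00 mm²); Combining (union): the regions partially overlap — summed areas 542.43 mm² minus the doubly-counted overlap 232.19 mm² gives 310.25 mm² — area = 310.25 mm²; (rotated 40° about Z; rotation is an isometry so areas/perimeters/island counts are preserved). So its area = 310.25 mm². Layer 16 (z = 4.48): the 15.5×14.5 cube contributes its full rectangle (area 224.75 mm²); the cube at (9, 2) is present — its section is the full 17.5×11 rectangle (area 192.50 mm²); the cylinder at (16, 9.5) is absent (z outside [6, 12.5]); the cube at (-4, 7) is present — its section is the full 28×5.5 rectangle (area 154.00 mm²); Combining (union): the regions partially overlap — summed areas 571.25 mm² minus the doubly-counted overlap 203.50 mm² gives 367.75 mm² — area = 367.75 mm²; (whole slice rotated 40° about Z — lengths, areas and connectivity unchanged). So its area = 367.75 mm². Layer 16 is larger (367.75 vs 310.25 mm²).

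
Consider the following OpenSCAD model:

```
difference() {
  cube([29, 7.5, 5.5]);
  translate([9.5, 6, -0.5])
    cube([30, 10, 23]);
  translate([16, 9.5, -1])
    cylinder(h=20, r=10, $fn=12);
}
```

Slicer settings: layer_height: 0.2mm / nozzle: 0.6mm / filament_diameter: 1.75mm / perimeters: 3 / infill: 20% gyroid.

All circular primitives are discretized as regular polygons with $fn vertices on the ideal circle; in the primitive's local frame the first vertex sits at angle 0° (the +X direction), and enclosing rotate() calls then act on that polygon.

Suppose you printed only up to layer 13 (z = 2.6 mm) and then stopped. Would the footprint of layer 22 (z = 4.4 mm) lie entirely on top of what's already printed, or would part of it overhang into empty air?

entirely on top

Compare the two slices. At z = 2.6: the cube (footprint 29×7.5) is included at this height (area 217.50 mm²); the cube at (9.5, 6) (footprint 30×10) is included at this height (area 300.00 mm²); the cylinder at (16, 9.5): section is a regular 12-gon, circumradius r=10 (area = (12/2)·10.000²·sin(360°/12) = 300.00 mm²); After the difference (first − rest): starting from the 29×7.5 cube (217.50 mm²), the 30×10 cube at (9.5, 6) partially overlaps it — only the 29.25 mm² overlap (of its 300.00 mm²) is removed, clipping the outline; the r=10 cylinder at (16, 9.5) partially overlaps it — only the 86.49 mm² overlap (of its 300.00 mm²) is removed, clipping the outline — area = 101.76 mm². At z = 4.4: the cube (footprint 29×7.5) is included at this height (area 217.50 mm²); the cube at (9.5, 6) is present — its section is the full 30×10 rectangle (area 300.00 mm²); the r=10 cylinder at (16, 9.5) gives a regular 12-gon of circumradius 10 (constant along its height) (area = (12/2)·10.000²·sin(360°/12) = 300.00 mm²); Taking the first minus the rest: starting from the 29×7.5 cube (217.50 mm²), the 30×10 cube at (9.5, 6) partially overlaps it — only the 29.25 mm² overlap (of its 300.00 mm²) is removed, clipping the outline; the r=10 cylinder at (16, 9.5) partially overlaps it — only the 86.49 mm² overlap (of its 300.00 mm²) is removed, clipping the outline — area = 101.76 mm². Checking containment: the cross-section at z = 4.4 is a subset of the cross-section at z = 2.6.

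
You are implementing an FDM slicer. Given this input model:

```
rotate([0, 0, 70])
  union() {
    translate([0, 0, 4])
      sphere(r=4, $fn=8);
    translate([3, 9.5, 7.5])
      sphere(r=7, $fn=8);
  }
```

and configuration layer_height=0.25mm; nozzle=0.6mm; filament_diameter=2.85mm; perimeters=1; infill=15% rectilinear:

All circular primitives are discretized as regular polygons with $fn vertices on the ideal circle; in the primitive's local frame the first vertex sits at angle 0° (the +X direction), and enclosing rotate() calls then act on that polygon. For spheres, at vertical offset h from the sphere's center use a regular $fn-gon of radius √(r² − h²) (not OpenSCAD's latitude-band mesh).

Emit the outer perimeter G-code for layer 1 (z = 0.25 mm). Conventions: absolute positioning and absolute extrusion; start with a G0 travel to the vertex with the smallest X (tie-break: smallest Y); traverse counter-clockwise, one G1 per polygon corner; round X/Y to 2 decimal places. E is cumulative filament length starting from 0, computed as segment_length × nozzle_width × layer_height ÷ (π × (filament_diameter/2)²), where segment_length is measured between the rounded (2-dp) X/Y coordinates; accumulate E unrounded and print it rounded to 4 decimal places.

G0 X-1.31 Y0.48 Z0.25
G1 X-1.26 Y-0.59 E0.0252
G1 X-0.48 Y-1.31 E0.0501
G1 X0.59 Y-1.26 E0.0753
G1 X1.31 Y-0.48 E0.1003
G1 X1.26 Y0.59 E0.1255
G1 X0.48 Y1.31 E0.1504
G1 X-0.59 Y1.26 E0.1756
G1 X-1.31 Y0.48 E0.2006

At z = 0.25 mm: the r=4 sphere slices to a regular 8-gon of circumradius 1.392 (√(r²−h²) with h=3.75 from center); the sphere at (3, 9.5) is absent (|z−center|=7.250 > r=7); Merging all regions: only the r=4 sphere is present, so the union is just that shape — 1 connected region; (rotated 70° about Z; rotation is an isometry so areas/perimeters/island counts are preserved). The outline is a single polygon with 8 vertices. Extrusion per mm of travel: 0.6 × 0.25 / (π × 1.425²) = 0.023513. Accumulating E over each segment gives final E = 0.2006.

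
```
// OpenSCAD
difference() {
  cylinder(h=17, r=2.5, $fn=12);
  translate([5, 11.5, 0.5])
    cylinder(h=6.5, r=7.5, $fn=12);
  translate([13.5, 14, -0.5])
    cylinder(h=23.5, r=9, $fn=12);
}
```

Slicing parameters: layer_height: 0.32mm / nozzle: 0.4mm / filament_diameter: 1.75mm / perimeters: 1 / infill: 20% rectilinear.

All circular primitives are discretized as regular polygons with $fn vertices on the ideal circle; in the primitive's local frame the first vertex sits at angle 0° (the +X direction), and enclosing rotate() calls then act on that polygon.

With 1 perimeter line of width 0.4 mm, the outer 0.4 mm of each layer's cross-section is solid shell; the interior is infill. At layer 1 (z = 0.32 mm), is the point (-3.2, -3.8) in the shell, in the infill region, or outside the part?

outside

At z = 0.32 mm: the r=2.5 cylinder gives a regular 12-gon of circumradius 2.5 (constant along its height); the cylinder at (5, 11.5) is not intersected at this z (z outside [0.5, 7]); the r=9 cylinder at (13.5, 14) contributes a regular 12-gon of circumradius 9; Taking the first minus the rest: starting from the r=2.5 cylinder, the r=9 cylinder at (13.5, 14) misses the remaining region (no effect) — 1 connected region. Overall, the cross-section is a single solid region. The nearest boundary edge runs (-1.25, -2.17)→(-2.17, -1.25); distance from the point to it = 2.53 mm. The point is not inside any of the regions above, so it lies outside the cross-section (2.53 mm from the nearest boundary).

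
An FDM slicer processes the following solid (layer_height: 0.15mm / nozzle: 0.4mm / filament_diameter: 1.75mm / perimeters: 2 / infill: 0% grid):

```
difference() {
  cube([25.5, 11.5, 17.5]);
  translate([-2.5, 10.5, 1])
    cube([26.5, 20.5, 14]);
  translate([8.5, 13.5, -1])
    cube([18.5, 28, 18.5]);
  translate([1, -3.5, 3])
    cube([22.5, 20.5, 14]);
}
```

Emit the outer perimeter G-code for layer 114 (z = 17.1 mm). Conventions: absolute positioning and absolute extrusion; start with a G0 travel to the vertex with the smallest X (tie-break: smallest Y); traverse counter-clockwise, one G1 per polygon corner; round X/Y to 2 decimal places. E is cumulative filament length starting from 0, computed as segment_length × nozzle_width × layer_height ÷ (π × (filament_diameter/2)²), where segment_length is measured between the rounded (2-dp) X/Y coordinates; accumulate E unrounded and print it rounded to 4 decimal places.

At z = 17.1 mm: the cube (footprint 25.5×11.5) is included at this height; the cube at (-2.5, 10.5) is absent (z outside [1, 15]); the cube at (8.5, 13.5) (footprint 18.5×28) is included at this height; the cube at (1, -3.5) does not reach this height (z outside [3, 17]); After the difference (first − rest): starting from the 25.5×11.5 cube, the 18.5×28 cube at (8.5, 13.5) misses the remaining region (no effect) — 1 connected region. The outline is a single polygon with 4 vertices. Extrusion per mm of travel: 0.4 × 0.15 / (π × 0.875²) = 0.024945. Accumulating E over each segment gives final E = 1.8459.

G0 X0.00 Y0.00 Z17.10
G1 X25.50 Y0.00 E0.6361
G1 X25.50 Y11.50 E0.9230
G1 X0.00 Y11.50 E1.5591
G1 X0.00 Y0.00 E1.8459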